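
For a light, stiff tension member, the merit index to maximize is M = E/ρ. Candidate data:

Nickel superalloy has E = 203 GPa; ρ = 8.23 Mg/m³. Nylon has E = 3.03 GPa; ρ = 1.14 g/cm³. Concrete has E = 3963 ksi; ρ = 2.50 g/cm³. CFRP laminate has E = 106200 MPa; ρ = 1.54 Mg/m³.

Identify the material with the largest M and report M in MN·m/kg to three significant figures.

CFRP laminate, M = 69.0 MN·m/kg

In SI units:
  nickel superalloy: E = 203.0 GPa, ρ = 8230 kg/m³
  nylon: E = 3.030 GPa, ρ = 1140 kg/m³
  concrete: E = 27.32 GPa, ρ = 2500 kg/m³
  CFRP laminate: E = 106.2 GPa, ρ = 1540 kg/m³
  CFRP laminate: M = 69.0 MN·m/kg
  nickel superalloy: M = 24.7 MN·m/kg
  concrete: M = 10.9 MN·m/kg
  nylon: M = 2.66 MN·m/kg
Highest index: CFRP laminate.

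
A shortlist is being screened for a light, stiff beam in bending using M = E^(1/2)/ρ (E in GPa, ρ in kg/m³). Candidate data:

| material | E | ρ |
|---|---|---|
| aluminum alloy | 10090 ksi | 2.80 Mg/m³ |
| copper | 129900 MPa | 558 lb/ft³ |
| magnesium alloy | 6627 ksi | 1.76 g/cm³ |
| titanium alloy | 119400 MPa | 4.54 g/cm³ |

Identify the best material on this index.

After converting to SI:
  aluminum alloy: E = 69.57 GPa, ρ = 2800 kg/m³
  copper: E = 129.9 GPa, ρ = 8938 kg/m³
  magnesium alloy: E = 45.69 GPa, ρ = 1760 kg/m³
  titanium alloy: E = 119.4 GPa, ρ = 4540 kg/m³
  magnesium alloy: M = 3.84×10⁻³
  aluminum alloy: M = 2.98×10⁻³
  titanium alloy: M = 2.41×10⁻³
  copper: M = 1.28×10⁻³
Magnesium alloy ranks first.

magnesium alloy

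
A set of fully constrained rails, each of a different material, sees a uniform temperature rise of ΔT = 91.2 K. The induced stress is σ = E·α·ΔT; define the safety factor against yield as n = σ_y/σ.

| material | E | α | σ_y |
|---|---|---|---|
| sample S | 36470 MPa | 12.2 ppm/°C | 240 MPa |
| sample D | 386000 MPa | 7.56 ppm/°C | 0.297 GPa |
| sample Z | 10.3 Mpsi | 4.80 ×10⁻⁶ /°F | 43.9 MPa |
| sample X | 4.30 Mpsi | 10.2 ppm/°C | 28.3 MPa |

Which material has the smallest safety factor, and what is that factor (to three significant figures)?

sample Z, n = 0.785

With everything in SI (GPa, ×10⁻⁶/K, MPa):
  sample S: E = 36.47, α = 12.2, σ_y = 240.0 → σ = 40.6 MPa, n = 5.91
  sample D: E = 386.0, α = 7.56, σ_y = 297.0 → σ = 266 MPa, n = 1.12
  sample Z: E = 71.02, α = 8.64, σ_y = 43.90 → σ = 56.0 MPa, n = 0.785
  sample X: E = 29.65, α = 10.2, σ_y = 28.30 → σ = 27.6 MPa, n = 1.03
Sample Z has the lowest safety factor, n = 0.785.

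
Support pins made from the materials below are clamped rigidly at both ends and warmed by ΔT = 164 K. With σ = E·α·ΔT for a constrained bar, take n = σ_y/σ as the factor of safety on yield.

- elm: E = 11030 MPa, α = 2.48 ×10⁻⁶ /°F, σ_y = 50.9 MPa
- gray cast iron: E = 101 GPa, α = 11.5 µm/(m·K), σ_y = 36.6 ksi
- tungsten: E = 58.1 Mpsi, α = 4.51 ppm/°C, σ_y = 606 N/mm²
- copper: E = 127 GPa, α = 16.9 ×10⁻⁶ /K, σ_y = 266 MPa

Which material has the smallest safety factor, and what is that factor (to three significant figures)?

copper, n = 0.756

Per material, after unit conversion:
  elm: E = 11.03, α = 4.46, σ_y = 50.90 → σ = 8.08 MPa, n = 6.30
  gray cast iron: E = 101.0, α = 11.5, σ_y = 252.3 → σ = 190 MPa, n = 1.32
  tungsten: E = 400.6, α = 4.51, σ_y = 606.0 → σ = 296 MPa, n = 2.05
  copper: E = 127.0, α = 16.9, σ_y = 266.0 → σ = 352 MPa, n = 0.756
Copper has the lowest safety factor, n = 0.756.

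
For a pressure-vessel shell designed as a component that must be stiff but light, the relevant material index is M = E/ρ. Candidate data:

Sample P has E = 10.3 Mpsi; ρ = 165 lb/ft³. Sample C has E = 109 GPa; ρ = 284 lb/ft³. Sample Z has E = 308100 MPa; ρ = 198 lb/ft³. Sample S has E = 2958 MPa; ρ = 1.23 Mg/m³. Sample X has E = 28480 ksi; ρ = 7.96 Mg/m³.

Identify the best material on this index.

Normalizing units and computing the index:
  sample P: E = 71.02 GPa, ρ = 2643 kg/m³
  sample C: E = 109.0 GPa, ρ = 4549 kg/m³
  sample Z: E = 308.1 GPa, ρ = 3172 kg/m³
  sample S: E = 2.958 GPa, ρ = 1230 kg/m³
  sample X: E = 196.4 GPa, ρ = 7960 kg/m³
  sample Z: M = 97.1 MN·m/kg
  sample P: M = 26.9 MN·m/kg
  sample X: M = 24.7 MN·m/kg
  sample C: M = 24.0 MN·m/kg
  sample S: M = 2.40 MN·m/kg
Highest index: sample Z.

sample Z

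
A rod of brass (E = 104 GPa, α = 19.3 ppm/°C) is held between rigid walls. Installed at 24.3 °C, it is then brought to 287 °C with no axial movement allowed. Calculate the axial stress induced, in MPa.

ΔT = 262.7 K. Constrained thermal stress σ = E·α·ΔT = 104.0×10³ MPa × 19.3×10⁻⁶ × 262.7 = 527 MPa (compressive).

527 MPa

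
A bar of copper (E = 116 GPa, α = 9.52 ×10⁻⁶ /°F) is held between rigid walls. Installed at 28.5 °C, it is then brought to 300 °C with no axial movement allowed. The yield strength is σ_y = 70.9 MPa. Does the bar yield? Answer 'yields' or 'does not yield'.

yields

α = 9.52×10⁻⁶/°F × 9/5 = 17.1×10⁻⁶/K.
ΔT = 271.5 K. Constrained thermal stress σ = E·α·ΔT = 116.0×10³ MPa × 17.1×10⁻⁶ × 271.5 = 540 MPa (compressive).
Compare to σ_y = 70.9 MPa: σ ≥ σ_y, so it yields.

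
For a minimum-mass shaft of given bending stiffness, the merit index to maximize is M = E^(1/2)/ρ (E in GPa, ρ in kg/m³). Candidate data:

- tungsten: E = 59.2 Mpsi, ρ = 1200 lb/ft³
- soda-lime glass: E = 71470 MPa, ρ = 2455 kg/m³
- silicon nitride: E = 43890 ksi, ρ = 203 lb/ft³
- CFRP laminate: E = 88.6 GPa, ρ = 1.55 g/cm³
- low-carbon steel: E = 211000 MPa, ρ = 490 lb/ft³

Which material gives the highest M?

CFRP laminate

Normalizing units and computing the index:
  tungsten: E = 408.2 GPa, ρ = 19220 kg/m³
  soda-lime glass: E = 71.47 GPa, ρ = 2455 kg/m³
  silicon nitride: E = 302.6 GPa, ρ = 3252 kg/m³
  CFRP laminate: E = 88.60 GPa, ρ = 1550 kg/m³
  low-carbon steel: E = 211.0 GPa, ρ = 7849 kg/m³
  CFRP laminate: M = 6.07×10⁻³
  silicon nitride: M = 5.35×10⁻³
  soda-lime glass: M = 3.44×10⁻³
  low-carbon steel: M = 1.85×10⁻³
  tungsten: M = 1.05×10⁻³
The maximum is for CFRP laminate.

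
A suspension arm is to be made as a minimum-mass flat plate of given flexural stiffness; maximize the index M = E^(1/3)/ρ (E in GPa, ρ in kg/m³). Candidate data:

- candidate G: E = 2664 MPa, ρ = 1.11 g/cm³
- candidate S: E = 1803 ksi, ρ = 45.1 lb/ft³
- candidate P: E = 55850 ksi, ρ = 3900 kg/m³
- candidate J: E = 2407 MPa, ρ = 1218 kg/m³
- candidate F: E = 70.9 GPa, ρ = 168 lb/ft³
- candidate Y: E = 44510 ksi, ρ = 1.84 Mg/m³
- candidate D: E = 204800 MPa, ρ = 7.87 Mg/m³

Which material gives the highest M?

candidate Y

After converting to SI:
  candidate G: E = 2.664 GPa, ρ = 1110 kg/m³
  candidate S: E = 12.43 GPa, ρ = 722.4 kg/m³
  candidate P: E = 385.1 GPa, ρ = 3900 kg/m³
  candidate J: E = 2.407 GPa, ρ = 1218 kg/m³
  candidate F: E = 70.90 GPa, ρ = 2691 kg/m³
  candidate Y: E = 306.9 GPa, ρ = 1840 kg/m³
  candidate D: E = 204.8 GPa, ρ = 7870 kg/m³
  candidate Y: M = 3.67×10⁻³
  candidate S: M = 3.21×10⁻³
  candidate P: M = 1.87×10⁻³
  candidate F: M = 1.54×10⁻³
  candidate G: M = 1.25×10⁻³
  candidate J: M = 1.10×10⁻³
  candidate D: M = 0.749×10⁻³
The maximum is for candidate Y.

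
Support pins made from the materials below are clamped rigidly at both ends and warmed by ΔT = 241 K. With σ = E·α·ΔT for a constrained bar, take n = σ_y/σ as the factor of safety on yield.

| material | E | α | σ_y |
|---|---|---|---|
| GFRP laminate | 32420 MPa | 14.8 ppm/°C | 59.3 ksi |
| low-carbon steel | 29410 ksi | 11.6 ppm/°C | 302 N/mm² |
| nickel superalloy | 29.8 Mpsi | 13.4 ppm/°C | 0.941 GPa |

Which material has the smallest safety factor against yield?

With everything in SI (GPa, ×10⁻⁶/K, MPa):
  GFRP laminate: E = 32.42, α = 14.8, σ_y = 408.9 → σ = 116 MPa, n = 3.54
  low-carbon steel: E = 202.8, α = 11.6, σ_y = 302.0 → σ = 567 MPa, n = 0.533
  nickel superalloy: E = 205.5, α = 13.4, σ_y = 941.0 → σ = 664 MPa, n = 1.42
The minimum is low-carbon steel at n = 0.533.

low-carbon steel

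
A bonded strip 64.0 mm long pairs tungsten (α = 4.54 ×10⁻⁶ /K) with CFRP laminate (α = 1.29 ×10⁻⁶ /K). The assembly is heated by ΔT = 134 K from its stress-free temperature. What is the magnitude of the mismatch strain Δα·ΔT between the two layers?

4.35×10⁻⁴

Δα = |4.54 − 1.29|×10⁻⁶/K = 3.25×10⁻⁶/K.
Mismatch strain = Δα·ΔT = 3.25×10⁻⁶ × 134.0 = 4.35×10⁻⁴.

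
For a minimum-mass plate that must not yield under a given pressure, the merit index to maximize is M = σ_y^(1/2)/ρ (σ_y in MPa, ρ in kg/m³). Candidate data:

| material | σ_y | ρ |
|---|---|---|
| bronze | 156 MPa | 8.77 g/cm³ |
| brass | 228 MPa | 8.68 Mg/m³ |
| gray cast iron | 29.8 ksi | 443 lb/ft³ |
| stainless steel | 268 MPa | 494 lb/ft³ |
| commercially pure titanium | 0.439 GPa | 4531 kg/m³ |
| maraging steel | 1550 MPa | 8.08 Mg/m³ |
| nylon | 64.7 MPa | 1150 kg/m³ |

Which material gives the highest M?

After converting to SI:
  bronze: σ_y = 156.0 MPa, ρ = 8770 kg/m³
  brass: σ_y = 228.0 MPa, ρ = 8680 kg/m³
  gray cast iron: σ_y = 205.5 MPa, ρ = 7096 kg/m³
  stainless steel: σ_y = 268.0 MPa, ρ = 7913 kg/m³
  commercially pure titanium: σ_y = 439.0 MPa, ρ = 4531 kg/m³
  maraging steel: σ_y = 1550 MPa, ρ = 8080 kg/m³
  nylon: σ_y = 64.70 MPa, ρ = 1150 kg/m³
  nylon: M = 6.99×10⁻³
  maraging steel: M = 4.87×10⁻³
  commercially pure titanium: M = 4.62×10⁻³
  stainless steel: M = 2.07×10⁻³
  gray cast iron: M = 2.02×10⁻³
  brass: M = 1.74×10⁻³
  bronze: M = 1.42×10⁻³
Highest index: nylon.

nylon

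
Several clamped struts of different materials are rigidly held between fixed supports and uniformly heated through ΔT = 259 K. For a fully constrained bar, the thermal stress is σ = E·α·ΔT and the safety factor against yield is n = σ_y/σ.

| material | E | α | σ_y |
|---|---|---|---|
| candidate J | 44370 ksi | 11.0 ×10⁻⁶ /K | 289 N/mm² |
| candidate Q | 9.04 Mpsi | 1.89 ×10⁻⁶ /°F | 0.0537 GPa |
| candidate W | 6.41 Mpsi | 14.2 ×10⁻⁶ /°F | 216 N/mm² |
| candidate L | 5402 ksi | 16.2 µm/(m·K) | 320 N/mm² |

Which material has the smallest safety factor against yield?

candidate J

Converting E to GPa, α to ×10⁻⁶/K, σ_y to MPa, then σ and n for each:
  candidate J: E = 305.9, α = 11.0, σ_y = 289.0 → σ = 872 MPa, n = 0.332
  candidate Q: E = 62.33, α = 3.40, σ_y = 53.70 → σ = 54.9 MPa, n = 0.978
  candidate W: E = 44.20, α = 25.6, σ_y = 216.0 → σ = 293 MPa, n = 0.738
  candidate L: E = 37.25, α = 16.2, σ_y = 320.0 → σ = 156 MPa, n = 2.05
Candidate J has the lowest safety factor, n = 0.332.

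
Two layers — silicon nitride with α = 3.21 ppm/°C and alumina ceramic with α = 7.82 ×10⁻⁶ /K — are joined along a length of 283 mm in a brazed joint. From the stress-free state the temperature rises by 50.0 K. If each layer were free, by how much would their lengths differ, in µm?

Δα = |3.21 − 7.82|×10⁻⁶/K = 4.61×10⁻⁶/K.
ΔL_mismatch = Δα·L·ΔT = 4.61×10⁻⁶ × 283.0 mm × 50.0 K = 65.2 µm.

65.2 µm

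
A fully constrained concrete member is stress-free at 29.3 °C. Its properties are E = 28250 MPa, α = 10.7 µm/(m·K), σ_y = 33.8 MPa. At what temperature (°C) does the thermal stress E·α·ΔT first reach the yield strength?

141 °C

E = 28250 MPa = 28.25 GPa.
E·α·ΔT = 33.80 MPa ⇒ ΔT = 33.80 / (28.25×10³ × 10.7×10⁻⁶) = 111.8 K.
T = 29.3 + 111.8 = 141.1 °C.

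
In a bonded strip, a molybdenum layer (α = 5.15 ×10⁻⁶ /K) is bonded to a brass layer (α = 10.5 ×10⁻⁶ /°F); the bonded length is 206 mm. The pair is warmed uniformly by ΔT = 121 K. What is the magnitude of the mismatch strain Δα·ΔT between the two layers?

1.66×10⁻³

brass: α = 10.5×10⁻⁶/°F × 9/5 = 18.9×10⁻⁶/K.
Δα = |5.15 − 18.9|×10⁻⁶/K = 13.7×10⁻⁶/K.
Mismatch strain = Δα·ΔT = 13.7×10⁻⁶ × 121.0 = 1.66×10⁻³.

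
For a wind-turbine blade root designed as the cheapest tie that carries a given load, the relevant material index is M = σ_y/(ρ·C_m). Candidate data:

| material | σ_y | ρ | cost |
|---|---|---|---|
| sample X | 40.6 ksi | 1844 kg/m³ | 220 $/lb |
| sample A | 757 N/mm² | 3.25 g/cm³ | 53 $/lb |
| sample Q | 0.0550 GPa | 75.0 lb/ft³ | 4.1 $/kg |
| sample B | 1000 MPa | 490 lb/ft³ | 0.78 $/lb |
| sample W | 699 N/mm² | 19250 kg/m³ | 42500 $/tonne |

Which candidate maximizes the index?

Convert each candidate to consistent units, then evaluate M:
  sample X: σ_y = 279.9 MPa, ρ = 1844 kg/m³, cost = 485.0 $/kg
  sample A: σ_y = 757.0 MPa, ρ = 3250 kg/m³, cost = 116.8 $/kg
  sample Q: σ_y = 55.00 MPa, ρ = 1201 kg/m³, cost = 4.100 $/kg
  sample B: σ_y = 1000 MPa, ρ = 7849 kg/m³, cost = 1.720 $/kg
  sample W: σ_y = 699.0 MPa, ρ = 19250 kg/m³, cost = 42.50 $/kg
  sample B: M = 74.1 kN·m per $
  sample Q: M = 11.2 kN·m per $
  sample A: M = 1.99 kN·m per $
  sample W: M = 0.854 kN·m per $
  sample X: M = 0.313 kN·m per $
The maximum is for sample B.

sample B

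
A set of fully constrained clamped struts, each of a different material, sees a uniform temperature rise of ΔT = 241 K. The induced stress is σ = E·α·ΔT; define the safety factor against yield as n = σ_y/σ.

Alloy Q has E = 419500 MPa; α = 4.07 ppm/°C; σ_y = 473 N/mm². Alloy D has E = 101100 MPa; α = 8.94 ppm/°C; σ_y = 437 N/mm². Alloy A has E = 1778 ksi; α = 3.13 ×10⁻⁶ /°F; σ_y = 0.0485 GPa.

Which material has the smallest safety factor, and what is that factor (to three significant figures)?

Per material, after unit conversion:
  alloy Q: E = 419.5, α = 4.07, σ_y = 473.0 → σ = 411 MPa, n = 1.15
  alloy D: E = 101.1, α = 8.94, σ_y = 437.0 → σ = 218 MPa, n = 2.01
  alloy A: E = 12.26, α = 5.63, σ_y = 48.50 → σ = 16.6 MPa, n = 2.91
Smallest n: alloy Q with n = 1.15.

alloy Q, n = 1.15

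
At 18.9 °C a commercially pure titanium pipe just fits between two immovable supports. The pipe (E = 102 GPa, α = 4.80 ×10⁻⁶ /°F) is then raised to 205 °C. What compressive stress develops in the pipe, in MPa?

164 MPa

α = 4.80×10⁻⁶/°F × 9/5 = 8.64×10⁻⁶/K.
ΔT = 186.1 K. Constrained thermal stress σ = E·α·ΔT = 102.0×10³ MPa × 8.64×10⁻⁶ × 186.1 = 164 MPa (compressive).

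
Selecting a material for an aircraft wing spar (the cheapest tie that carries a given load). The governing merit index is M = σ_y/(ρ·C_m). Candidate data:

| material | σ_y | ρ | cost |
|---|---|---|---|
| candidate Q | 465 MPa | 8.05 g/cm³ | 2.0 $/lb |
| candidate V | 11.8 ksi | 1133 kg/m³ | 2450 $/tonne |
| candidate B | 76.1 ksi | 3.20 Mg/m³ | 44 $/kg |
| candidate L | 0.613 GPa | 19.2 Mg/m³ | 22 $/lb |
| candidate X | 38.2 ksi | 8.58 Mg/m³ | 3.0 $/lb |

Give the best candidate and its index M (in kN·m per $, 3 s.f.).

Convert each candidate to consistent units, then evaluate M:
  candidate Q: σ_y = 465.0 MPa, ρ = 8050 kg/m³, cost = 4.409 $/kg
  candidate V: σ_y = 81.36 MPa, ρ = 1133 kg/m³, cost = 2.450 $/kg
  candidate B: σ_y = 524.7 MPa, ρ = 3200 kg/m³, cost = 44.00 $/kg
  candidate L: σ_y = 613.0 MPa, ρ = 19200 kg/m³, cost = 48.50 $/kg
  candidate X: σ_y = 263.4 MPa, ρ = 8580 kg/m³, cost = 6.614 $/kg
  candidate V: M = 29.3 kN·m per $
  candidate Q: M = 13.1 kN·m per $
  candidate X: M = 4.64 kN·m per $
  candidate B: M = 3.73 kN·m per $
  candidate L: M = 0.658 kN·m per $
Highest index: candidate V.

candidate V, M = 29.3 kN·m per $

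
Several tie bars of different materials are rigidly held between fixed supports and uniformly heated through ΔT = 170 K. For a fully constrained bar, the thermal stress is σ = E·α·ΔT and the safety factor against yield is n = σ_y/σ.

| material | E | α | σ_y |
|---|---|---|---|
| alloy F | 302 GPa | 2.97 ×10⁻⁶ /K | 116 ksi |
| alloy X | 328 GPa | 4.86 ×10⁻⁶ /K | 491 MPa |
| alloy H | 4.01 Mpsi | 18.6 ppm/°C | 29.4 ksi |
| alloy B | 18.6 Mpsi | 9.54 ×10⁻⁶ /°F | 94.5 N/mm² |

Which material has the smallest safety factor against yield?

alloy B

With everything in SI (GPa, ×10⁻⁶/K, MPa):
  alloy F: E = 302.0, α = 2.97, σ_y = 799.8 → σ = 152 MPa, n = 5.25
  alloy X: E = 328.0, α = 4.86, σ_y = 491.0 → σ = 271 MPa, n = 1.81
  alloy H: E = 27.65, α = 18.6, σ_y = 202.7 → σ = 87.4 MPa, n = 2.32
  alloy B: E = 128.2, α = 17.2, σ_y = 94.50 → σ = 374 MPa, n = 0.252
The minimum is alloy B at n = 0.252.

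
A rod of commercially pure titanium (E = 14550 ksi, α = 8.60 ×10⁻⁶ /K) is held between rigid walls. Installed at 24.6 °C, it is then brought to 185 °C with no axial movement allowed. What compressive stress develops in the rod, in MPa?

E = 14550 ksi = 100.3 GPa.
ΔT = 160.4 K. Constrained thermal stress σ = E·α·ΔT = 100.3×10³ MPa × 8.60×10⁻⁶ × 160.4 = 138 MPa (compressive).

138 MPa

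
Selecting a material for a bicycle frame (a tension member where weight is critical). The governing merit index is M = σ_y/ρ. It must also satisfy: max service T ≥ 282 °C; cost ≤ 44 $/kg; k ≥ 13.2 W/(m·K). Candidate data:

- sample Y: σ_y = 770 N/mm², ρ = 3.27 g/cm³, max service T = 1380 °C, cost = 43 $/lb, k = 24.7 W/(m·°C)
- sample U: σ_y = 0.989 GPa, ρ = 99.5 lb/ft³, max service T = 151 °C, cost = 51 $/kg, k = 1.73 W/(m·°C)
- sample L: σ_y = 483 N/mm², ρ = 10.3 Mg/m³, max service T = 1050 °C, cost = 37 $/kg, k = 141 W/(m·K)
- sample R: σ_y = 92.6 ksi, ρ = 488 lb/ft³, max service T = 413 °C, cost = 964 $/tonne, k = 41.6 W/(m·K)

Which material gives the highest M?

Screen on constraints: max service T ≥ 282 °C; cost ≤ 44 $/kg; k ≥ 13.2 W/(m·K). Survivors: sample L, sample R.
In SI units:
  sample L: σ_y = 483.0 MPa, ρ = 10300 kg/m³
  sample R: σ_y = 638.5 MPa, ρ = 7817 kg/m³
  sample R: M = 81.7 kN·m/kg
  sample L: M = 46.9 kN·m/kg
Highest index: sample R.

sample R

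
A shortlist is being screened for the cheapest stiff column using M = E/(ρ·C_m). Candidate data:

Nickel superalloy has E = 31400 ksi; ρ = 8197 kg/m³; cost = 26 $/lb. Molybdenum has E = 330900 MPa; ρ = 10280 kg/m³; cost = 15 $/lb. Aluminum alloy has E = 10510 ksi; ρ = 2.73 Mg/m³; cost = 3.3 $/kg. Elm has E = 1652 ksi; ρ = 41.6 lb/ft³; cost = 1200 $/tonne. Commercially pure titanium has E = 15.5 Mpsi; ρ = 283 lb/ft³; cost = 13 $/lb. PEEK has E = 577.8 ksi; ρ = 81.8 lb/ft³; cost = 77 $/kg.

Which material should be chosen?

elm

Normalizing units and computing the index:
  nickel superalloy: E = 216.5 GPa, ρ = 8197 kg/m³, cost = 57.32 $/kg
  molybdenum: E = 330.9 GPa, ρ = 10280 kg/m³, cost = 33.07 $/kg
  aluminum alloy: E = 72.46 GPa, ρ = 2730 kg/m³, cost = 3.300 $/kg
  elm: E = 11.39 GPa, ρ = 666.4 kg/m³, cost = 1.200 $/kg
  commercially pure titanium: E = 106.9 GPa, ρ = 4533 kg/m³, cost = 28.66 $/kg
  PEEK: E = 3.984 GPa, ρ = 1310 kg/m³, cost = 77.00 $/kg
  elm: M = 14.2 MN·m per $
  aluminum alloy: M = 8.04 MN·m per $
  molybdenum: M = 0.973 MN·m per $
  commercially pure titanium: M = 0.823 MN·m per $
  nickel superalloy: M = 0.461 MN·m per $
  PEEK: M = 0.0395 MN·m per $
Elm ranks first.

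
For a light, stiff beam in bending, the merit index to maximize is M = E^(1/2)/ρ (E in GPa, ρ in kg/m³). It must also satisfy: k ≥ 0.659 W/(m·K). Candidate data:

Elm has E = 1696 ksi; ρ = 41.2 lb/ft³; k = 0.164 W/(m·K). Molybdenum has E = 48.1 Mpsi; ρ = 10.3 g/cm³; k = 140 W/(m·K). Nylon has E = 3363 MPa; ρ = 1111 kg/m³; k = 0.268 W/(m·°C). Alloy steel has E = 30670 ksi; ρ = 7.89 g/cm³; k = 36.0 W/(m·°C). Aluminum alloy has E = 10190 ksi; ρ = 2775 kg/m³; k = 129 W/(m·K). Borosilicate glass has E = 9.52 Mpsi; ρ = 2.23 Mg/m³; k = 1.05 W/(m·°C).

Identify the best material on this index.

Screen on constraints: k ≥ 0.659 W/(m·K). Survivors: molybdenum, alloy steel, aluminum alloy, borosilicate glass.
Convert each candidate to consistent units, then evaluate M:
  molybdenum: E = 331.6 GPa, ρ = 10300 kg/m³
  alloy steel: E = 211.5 GPa, ρ = 7890 kg/m³
  aluminum alloy: E = 70.26 GPa, ρ = 2775 kg/m³
  borosilicate glass: E = 65.64 GPa, ρ = 2230 kg/m³
  borosilicate glass: M = 3.63×10⁻³
  aluminum alloy: M = 3.02×10⁻³
  alloy steel: M = 1.84×10⁻³
  molybdenum: M = 1.77×10⁻³
The maximum is for borosilicate glass.

borosilicate glass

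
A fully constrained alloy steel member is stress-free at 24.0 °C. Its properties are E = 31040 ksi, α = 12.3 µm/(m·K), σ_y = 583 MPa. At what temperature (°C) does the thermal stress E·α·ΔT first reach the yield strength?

E = 31040 ksi = 214.0 GPa.
E·α·ΔT = 583.0 MPa ⇒ ΔT = 583.0 / (214.0×10³ × 12.3×10⁻⁶) = 221.5 K.
T = 24.0 + 221.5 = 245.5 °C.

245 °C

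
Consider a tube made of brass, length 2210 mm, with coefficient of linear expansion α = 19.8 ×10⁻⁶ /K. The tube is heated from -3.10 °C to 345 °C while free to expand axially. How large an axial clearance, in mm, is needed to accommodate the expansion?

15.2 mm

ΔT = 345 − (-3.10) = 348.1 K.
ΔL = α·L₀·ΔT = 19.8×10⁻⁶ × 2210 mm × 348.1 K = 15.2 mm.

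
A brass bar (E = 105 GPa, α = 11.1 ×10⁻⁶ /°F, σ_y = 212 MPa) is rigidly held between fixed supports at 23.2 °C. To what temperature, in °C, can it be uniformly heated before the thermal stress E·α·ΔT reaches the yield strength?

124 °C

α = 11.1×10⁻⁶/°F × 9/5 = 20.0×10⁻⁶/K.
E·α·ΔT = 212.0 MPa ⇒ ΔT = 212.0 / (105.0×10³ × 20.0×10⁻⁶) = 101.1 K.
T = 23.2 + 101.1 = 124.3 °C.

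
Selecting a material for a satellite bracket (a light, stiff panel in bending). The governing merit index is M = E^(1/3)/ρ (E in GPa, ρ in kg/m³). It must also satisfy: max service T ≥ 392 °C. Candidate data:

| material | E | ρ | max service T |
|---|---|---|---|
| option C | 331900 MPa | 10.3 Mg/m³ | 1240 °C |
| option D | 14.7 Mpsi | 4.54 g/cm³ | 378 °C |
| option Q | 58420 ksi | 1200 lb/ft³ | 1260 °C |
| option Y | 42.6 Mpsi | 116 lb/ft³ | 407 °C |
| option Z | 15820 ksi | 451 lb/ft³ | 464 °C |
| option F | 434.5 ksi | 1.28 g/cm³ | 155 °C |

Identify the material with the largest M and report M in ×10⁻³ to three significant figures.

Screen on constraints: max service T ≥ 392 °C. Survivors: option C, option Q, option Y, option Z.
Convert each candidate to consistent units, then evaluate M:
  option C: E = 331.9 GPa, ρ = 10300 kg/m³
  option Q: E = 402.8 GPa, ρ = 19220 kg/m³
  option Y: E = 293.7 GPa, ρ = 1858 kg/m³
  option Z: E = 109.1 GPa, ρ = 7224 kg/m³
  option Y: M = 3.58×10⁻³
  option C: M = 0.672×10⁻³
  option Z: M = 0.661×10⁻³
  option Q: M = 0.384×10⁻³
Option Y has the largest M.

option Y, M = 3.58×10⁻³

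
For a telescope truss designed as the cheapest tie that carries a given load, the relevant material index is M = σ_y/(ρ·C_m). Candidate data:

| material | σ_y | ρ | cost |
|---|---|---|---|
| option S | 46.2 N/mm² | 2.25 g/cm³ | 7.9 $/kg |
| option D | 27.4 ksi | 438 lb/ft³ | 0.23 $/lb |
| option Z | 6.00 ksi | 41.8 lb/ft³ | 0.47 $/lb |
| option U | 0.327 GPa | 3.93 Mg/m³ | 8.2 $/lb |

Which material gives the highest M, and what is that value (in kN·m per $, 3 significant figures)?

After converting to SI:
  option S: σ_y = 46.20 MPa, ρ = 2250 kg/m³, cost = 7.900 $/kg
  option D: σ_y = 188.9 MPa, ρ = 7016 kg/m³, cost = 0.5071 $/kg
  option Z: σ_y = 41.37 MPa, ρ = 669.6 kg/m³, cost = 1.036 $/kg
  option U: σ_y = 327.0 MPa, ρ = 3930 kg/m³, cost = 18.08 $/kg
  option Z: M = 59.6 kN·m per $
  option D: M = 53.1 kN·m per $
  option U: M = 4.60 kN·m per $
  option S: M = 2.60 kN·m per $
Option Z has the largest M.

option Z, M = 59.6 kN·m per $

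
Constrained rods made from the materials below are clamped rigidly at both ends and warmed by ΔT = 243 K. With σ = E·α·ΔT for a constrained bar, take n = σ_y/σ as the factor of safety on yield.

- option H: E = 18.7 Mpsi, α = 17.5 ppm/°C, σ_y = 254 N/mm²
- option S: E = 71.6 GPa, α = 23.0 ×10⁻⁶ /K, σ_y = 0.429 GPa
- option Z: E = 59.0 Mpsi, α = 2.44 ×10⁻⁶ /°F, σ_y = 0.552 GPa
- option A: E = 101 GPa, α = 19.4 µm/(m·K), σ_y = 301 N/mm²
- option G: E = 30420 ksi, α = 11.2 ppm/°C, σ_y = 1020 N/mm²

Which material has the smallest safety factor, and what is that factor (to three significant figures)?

In consistent units (E in GPa, α in ×10⁻⁶/K, σ_y in MPa):
  option H: E = 128.9, α = 17.5, σ_y = 254.0 → σ = 548 MPa, n = 0.463
  option S: E = 71.60, α = 23.0, σ_y = 429.0 → σ = 400 MPa, n = 1.07
  option Z: E = 406.8, α = 4.39, σ_y = 552.0 → σ = 434 MPa, n = 1.27
  option A: E = 101.0, α = 19.4, σ_y = 301.0 → σ = 476 MPa, n = 0.632
  option G: E = 209.7, α = 11.2, σ_y = 1020 → σ = 571 MPa, n = 1.79
Smallest n: option H with n = 0.463.

option H, n = 0.463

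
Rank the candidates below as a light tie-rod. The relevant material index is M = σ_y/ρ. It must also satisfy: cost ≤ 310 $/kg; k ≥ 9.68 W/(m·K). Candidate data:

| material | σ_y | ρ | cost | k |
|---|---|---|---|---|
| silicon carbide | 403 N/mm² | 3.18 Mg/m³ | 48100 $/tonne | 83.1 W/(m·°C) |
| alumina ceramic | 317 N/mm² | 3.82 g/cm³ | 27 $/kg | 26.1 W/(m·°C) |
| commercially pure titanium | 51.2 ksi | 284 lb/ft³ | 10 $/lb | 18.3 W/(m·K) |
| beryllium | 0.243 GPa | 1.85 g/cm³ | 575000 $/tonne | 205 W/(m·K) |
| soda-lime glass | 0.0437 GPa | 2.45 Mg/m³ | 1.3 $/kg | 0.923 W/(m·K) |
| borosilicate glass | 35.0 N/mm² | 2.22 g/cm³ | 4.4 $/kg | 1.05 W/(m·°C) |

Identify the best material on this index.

Screen on constraints: cost ≤ 310 $/kg; k ≥ 9.68 W/(m·K). Survivors: silicon carbide, alumina ceramic, commercially pure titanium.
Putting every candidate on a common basis:
  silicon carbide: σ_y = 403.0 MPa, ρ = 3180 kg/m³
  alumina ceramic: σ_y = 317.0 MPa, ρ = 3820 kg/m³
  commercially pure titanium: σ_y = 353.0 MPa, ρ = 4549 kg/m³
  silicon carbide: M = 127 kN·m/kg
  alumina ceramic: M = 83.0 kN·m/kg
  commercially pure titanium: M = 77.6 kN·m/kg
Silicon carbide ranks first.

silicon carbide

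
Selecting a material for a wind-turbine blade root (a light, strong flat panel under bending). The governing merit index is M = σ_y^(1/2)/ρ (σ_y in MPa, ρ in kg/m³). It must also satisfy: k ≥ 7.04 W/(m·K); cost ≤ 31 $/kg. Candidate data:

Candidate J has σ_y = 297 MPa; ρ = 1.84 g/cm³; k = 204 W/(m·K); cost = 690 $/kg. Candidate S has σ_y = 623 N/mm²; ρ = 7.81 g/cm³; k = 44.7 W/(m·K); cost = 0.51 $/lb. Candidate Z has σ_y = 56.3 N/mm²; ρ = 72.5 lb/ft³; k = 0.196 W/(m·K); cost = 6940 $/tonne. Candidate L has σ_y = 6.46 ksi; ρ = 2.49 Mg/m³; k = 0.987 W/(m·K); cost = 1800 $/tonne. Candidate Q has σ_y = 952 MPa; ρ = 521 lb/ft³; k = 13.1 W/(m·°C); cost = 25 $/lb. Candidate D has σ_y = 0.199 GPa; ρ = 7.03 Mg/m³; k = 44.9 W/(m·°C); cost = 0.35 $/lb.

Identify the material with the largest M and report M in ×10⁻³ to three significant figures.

Screen on constraints: k ≥ 7.04 W/(m·K); cost ≤ 31 $/kg. Survivors: candidate S, candidate D.
In SI units:
  candidate S: σ_y = 623.0 MPa, ρ = 7810 kg/m³
  candidate D: σ_y = 199.0 MPa, ρ = 7030 kg/m³
  candidate S: M = 3.20×10⁻³
  candidate D: M = 2.01×10⁻³
The maximum is for candidate S.

candidate S, M = 3.20×10⁻³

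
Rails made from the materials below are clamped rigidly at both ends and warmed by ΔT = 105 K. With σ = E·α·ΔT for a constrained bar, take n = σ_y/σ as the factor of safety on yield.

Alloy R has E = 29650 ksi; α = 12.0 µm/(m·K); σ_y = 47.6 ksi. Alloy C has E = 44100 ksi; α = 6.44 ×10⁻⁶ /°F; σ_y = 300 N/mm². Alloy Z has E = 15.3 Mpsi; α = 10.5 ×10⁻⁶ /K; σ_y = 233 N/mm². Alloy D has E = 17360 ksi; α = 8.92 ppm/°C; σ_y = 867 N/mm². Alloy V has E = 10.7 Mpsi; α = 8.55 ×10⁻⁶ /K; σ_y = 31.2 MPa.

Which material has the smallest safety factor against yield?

alloy V

With everything in SI (GPa, ×10⁻⁶/K, MPa):
  alloy R: E = 204.4, α = 12.0, σ_y = 328.2 → σ = 258 MPa, n = 1.27
  alloy C: E = 304.1, α = 11.6, σ_y = 300.0 → σ = 370 MPa, n = 0.811
  alloy Z: E = 105.5, α = 10.5, σ_y = 233.0 → σ = 116 MPa, n = 2.00
  alloy D: E = 119.7, α = 8.92, σ_y = 867.0 → σ = 112 MPa, n = 7.73
  alloy V: E = 73.77, α = 8.55, σ_y = 31.20 → σ = 66.2 MPa, n = 0.471
Alloy V has the lowest safety factor, n = 0.471.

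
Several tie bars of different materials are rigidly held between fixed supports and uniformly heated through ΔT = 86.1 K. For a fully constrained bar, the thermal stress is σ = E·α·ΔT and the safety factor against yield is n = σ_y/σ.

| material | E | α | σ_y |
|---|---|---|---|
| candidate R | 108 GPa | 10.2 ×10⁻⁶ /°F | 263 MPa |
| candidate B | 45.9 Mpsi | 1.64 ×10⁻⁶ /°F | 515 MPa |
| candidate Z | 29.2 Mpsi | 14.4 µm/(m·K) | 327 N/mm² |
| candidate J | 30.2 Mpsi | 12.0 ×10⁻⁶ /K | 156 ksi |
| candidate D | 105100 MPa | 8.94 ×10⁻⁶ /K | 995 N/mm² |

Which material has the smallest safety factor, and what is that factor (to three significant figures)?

candidate Z, n = 1.31

Per material, after unit conversion:
  candidate R: E = 108.0, α = 18.4, σ_y = 263.0 → σ = 171 MPa, n = 1.54
  candidate B: E = 316.5, α = 2.95, σ_y = 515.0 → σ = 80.4 MPa, n = 6.40
  candidate Z: E = 201.3, α = 14.4, σ_y = 327.0 → σ = 250 MPa, n = 1.31
  candidate J: E = 208.2, α = 12.0, σ_y = 1076 → σ = 215 MPa, n = 5.00
  candidate D: E = 105.1, α = 8.94, σ_y = 995.0 → σ = 80.9 MPa, n = 12.3
Smallest n: candidate Z with n = 1.31.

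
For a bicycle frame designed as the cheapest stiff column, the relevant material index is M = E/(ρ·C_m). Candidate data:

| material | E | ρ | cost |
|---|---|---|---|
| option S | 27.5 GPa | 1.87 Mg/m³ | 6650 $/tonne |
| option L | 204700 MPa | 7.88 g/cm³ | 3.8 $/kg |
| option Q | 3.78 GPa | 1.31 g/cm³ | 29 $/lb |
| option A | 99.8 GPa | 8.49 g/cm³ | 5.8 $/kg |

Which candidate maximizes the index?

Putting every candidate on a common basis:
  option S: E = 27.50 GPa, ρ = 1870 kg/m³, cost = 6.650 $/kg
  option L: E = 204.7 GPa, ρ = 7880 kg/m³, cost = 3.800 $/kg
  option Q: E = 3.780 GPa, ρ = 1310 kg/m³, cost = 63.93 $/kg
  option A: E = 99.80 GPa, ρ = 8490 kg/m³, cost = 5.800 $/kg
  option L: M = 6.84 MN·m per $
  option S: M = 2.21 MN·m per $
  option A: M = 2.03 MN·m per $
  option Q: M = 0.0451 MN·m per $
Highest index: option L.

option L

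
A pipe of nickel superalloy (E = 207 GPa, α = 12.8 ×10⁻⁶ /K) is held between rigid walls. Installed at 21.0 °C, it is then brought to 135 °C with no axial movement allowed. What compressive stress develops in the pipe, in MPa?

ΔT = 114.0 K. Constrained thermal stress σ = E·α·ΔT = 207.0×10³ MPa × 12.8×10⁻⁶ × 114.0 = 302 MPa (compressive).

302 MPa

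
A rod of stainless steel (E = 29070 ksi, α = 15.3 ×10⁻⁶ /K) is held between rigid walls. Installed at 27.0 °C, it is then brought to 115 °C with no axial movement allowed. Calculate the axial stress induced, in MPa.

E = 29070 ksi = 200.4 GPa.
ΔT = 88.00 K. Constrained thermal stress σ = E·α·ΔT = 200.4×10³ MPa × 15.3×10⁻⁶ × 88.00 = 270 MPa (compressive).

270 MPa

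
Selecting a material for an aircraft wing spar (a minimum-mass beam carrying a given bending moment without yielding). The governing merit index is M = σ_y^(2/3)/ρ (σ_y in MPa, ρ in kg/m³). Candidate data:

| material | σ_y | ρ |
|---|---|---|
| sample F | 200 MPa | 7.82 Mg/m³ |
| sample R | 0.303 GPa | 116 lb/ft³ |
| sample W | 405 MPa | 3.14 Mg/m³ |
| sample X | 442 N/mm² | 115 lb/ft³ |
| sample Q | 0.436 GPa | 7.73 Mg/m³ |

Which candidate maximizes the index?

Normalizing units and computing the index:
  sample F: σ_y = 200.0 MPa, ρ = 7820 kg/m³
  sample R: σ_y = 303.0 MPa, ρ = 1858 kg/m³
  sample W: σ_y = 405.0 MPa, ρ = 3140 kg/m³
  sample X: σ_y = 442.0 MPa, ρ = 1842 kg/m³
  sample Q: σ_y = 436.0 MPa, ρ = 7730 kg/m³
  sample X: M = 31.5×10⁻³
  sample R: M = 24.3×10⁻³
  sample W: M = 17.4×10⁻³
  sample Q: M = 7.44×10⁻³
  sample F: M = 4.37×10⁻³
The maximum is for sample X.

sample X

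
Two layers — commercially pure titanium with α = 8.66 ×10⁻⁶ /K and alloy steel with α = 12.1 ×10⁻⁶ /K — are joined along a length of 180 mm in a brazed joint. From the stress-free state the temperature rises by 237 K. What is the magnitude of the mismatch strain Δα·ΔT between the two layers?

8.15×10⁻⁴

Δα = |8.66 − 12.1|×10⁻⁶/K = 3.44×10⁻⁶/K.
Mismatch strain = Δα·ΔT = 3.44×10⁻⁶ × 237.0 = 8.15×10⁻⁴.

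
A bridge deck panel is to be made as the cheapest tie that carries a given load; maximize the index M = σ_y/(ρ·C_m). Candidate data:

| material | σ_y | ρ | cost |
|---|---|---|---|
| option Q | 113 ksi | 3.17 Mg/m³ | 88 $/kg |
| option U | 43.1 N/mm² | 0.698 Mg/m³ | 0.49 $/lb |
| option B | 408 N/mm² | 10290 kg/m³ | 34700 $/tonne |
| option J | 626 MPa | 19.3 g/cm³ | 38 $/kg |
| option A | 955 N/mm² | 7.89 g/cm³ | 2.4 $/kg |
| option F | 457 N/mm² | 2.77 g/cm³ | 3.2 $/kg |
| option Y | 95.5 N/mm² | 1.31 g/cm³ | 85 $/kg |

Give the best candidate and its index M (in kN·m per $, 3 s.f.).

option U, M = 57.2 kN·m per $

In SI units:
  option Q: σ_y = 779.1 MPa, ρ = 3170 kg/m³, cost = 88.00 $/kg
  option U: σ_y = 43.10 MPa, ρ = 698.0 kg/m³, cost = 1.080 $/kg
  option B: σ_y = 408.0 MPa, ρ = 10290 kg/m³, cost = 34.70 $/kg
  option J: σ_y = 626.0 MPa, ρ = 19300 kg/m³, cost = 38.00 $/kg
  option A: σ_y = 955.0 MPa, ρ = 7890 kg/m³, cost = 2.400 $/kg
  option F: σ_y = 457.0 MPa, ρ = 2770 kg/m³, cost = 3.200 $/kg
  option Y: σ_y = 95.50 MPa, ρ = 1310 kg/m³, cost = 85.00 $/kg
  option U: M = 57.2 kN·m per $
  option F: M = 51.6 kN·m per $
  option A: M = 50.4 kN·m per $
  option Q: M = 2.79 kN·m per $
  option B: M = 1.14 kN·m per $
  option Y: M = 0.858 kN·m per $
  option J: M = 0.854 kN·m per $
Option U has the largest M.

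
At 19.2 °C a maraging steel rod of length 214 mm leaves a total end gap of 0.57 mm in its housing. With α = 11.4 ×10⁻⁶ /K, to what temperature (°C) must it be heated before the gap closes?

α·L₀·ΔT = 0.57 mm ⇒ ΔT = 0.57 / (11.4×10⁻⁶ × 214.0) = 233.6 K.
T = 19.2 + 233.6 = 252.8 °C.

253 °C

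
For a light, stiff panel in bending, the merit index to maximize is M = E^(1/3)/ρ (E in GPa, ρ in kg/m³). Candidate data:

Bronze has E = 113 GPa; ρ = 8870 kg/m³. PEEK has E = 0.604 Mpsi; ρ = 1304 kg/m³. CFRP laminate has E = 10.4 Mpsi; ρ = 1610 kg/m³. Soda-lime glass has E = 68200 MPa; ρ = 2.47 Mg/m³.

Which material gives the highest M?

CFRP laminate

Normalizing units and computing the index:
  bronze: E = 113.0 GPa, ρ = 8870 kg/m³
  PEEK: E = 4.164 GPa, ρ = 1304 kg/m³
  CFRP laminate: E = 71.71 GPa, ρ = 1610 kg/m³
  soda-lime glass: E = 68.20 GPa, ρ = 2470 kg/m³
  CFRP laminate: M = 2.58×10⁻³
  soda-lime glass: M = 1.65×10⁻³
  PEEK: M = 1.23×10⁻³
  bronze: M = 0.545×10⁻³
The maximum is for CFRP laminate.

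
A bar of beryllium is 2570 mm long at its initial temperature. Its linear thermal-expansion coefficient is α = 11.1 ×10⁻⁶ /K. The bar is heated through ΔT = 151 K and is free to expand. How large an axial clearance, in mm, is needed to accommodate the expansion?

4.31 mm

ΔL = α·L₀·ΔT = 11.1×10⁻⁶ × 2570 mm × 151.0 K = 4.31 mm.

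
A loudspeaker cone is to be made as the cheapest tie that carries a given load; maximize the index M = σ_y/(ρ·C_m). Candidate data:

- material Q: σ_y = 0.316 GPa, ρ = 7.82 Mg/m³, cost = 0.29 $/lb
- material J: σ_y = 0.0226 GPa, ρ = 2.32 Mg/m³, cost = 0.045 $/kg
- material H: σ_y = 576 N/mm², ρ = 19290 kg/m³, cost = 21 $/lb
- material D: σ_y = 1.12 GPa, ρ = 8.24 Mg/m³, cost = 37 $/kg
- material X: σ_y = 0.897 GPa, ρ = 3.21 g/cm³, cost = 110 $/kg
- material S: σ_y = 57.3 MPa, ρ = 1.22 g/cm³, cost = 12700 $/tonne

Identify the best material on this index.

material J

In SI units:
  material Q: σ_y = 316.0 MPa, ρ = 7820 kg/m³, cost = 0.6393 $/kg
  material J: σ_y = 22.60 MPa, ρ = 2320 kg/m³, cost = 0.04500 $/kg
  material H: σ_y = 576.0 MPa, ρ = 19290 kg/m³, cost = 46.30 $/kg
  material D: σ_y = 1120 MPa, ρ = 8240 kg/m³, cost = 37.00 $/kg
  material X: σ_y = 897.0 MPa, ρ = 3210 kg/m³, cost = 110.0 $/kg
  material S: σ_y = 57.30 MPa, ρ = 1220 kg/m³, cost = 12.70 $/kg
  material J: M = 216 kN·m per $
  material Q: M = 63.2 kN·m per $
  material S: M = 3.70 kN·m per $
  material D: M = 3.67 kN·m per $
  material X: M = 2.54 kN·m per $
  material H: M = 0.645 kN·m per $
Material J has the largest M.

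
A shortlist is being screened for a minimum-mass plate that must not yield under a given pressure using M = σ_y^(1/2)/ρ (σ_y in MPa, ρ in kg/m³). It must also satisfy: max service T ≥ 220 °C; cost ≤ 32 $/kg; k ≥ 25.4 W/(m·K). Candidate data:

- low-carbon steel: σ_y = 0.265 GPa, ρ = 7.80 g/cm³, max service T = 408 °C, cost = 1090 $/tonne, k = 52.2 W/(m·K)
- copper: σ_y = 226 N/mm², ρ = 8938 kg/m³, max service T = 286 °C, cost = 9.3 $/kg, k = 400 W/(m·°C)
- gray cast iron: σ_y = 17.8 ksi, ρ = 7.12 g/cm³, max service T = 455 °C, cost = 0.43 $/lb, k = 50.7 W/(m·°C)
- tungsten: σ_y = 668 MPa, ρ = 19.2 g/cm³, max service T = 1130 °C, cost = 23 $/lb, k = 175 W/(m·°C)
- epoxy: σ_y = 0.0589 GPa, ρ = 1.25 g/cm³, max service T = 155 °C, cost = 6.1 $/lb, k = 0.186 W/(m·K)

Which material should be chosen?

low-carbon steel

Screen on constraints: max service T ≥ 220 °C; cost ≤ 32 $/kg; k ≥ 25.4 W/(m·K). Survivors: low-carbon steel, copper, gray cast iron.
Convert each candidate to consistent units, then evaluate M:
  low-carbon steel: σ_y = 265.0 MPa, ρ = 7800 kg/m³
  copper: σ_y = 226.0 MPa, ρ = 8938 kg/m³
  gray cast iron: σ_y = 122.7 MPa, ρ = 7120 kg/m³
  low-carbon steel: M = 2.09×10⁻³
  copper: M = 1.68×10⁻³
  gray cast iron: M = 1.56×10⁻³
Low-carbon steel ranks first.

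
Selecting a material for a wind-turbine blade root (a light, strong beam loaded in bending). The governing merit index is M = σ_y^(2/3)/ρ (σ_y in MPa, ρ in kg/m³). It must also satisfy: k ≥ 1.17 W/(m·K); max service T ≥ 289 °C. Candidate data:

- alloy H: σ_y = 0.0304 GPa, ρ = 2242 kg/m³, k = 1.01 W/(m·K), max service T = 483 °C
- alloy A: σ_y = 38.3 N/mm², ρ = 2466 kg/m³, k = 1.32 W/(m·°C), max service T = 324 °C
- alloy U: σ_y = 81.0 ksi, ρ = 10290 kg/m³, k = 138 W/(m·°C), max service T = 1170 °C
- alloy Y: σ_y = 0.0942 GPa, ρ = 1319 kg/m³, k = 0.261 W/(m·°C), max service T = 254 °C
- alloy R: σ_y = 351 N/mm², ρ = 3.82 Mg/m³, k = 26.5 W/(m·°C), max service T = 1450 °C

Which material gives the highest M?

alloy R

Screen on constraints: k ≥ 1.17 W/(m·K); max service T ≥ 289 °C. Survivors: alloy A, alloy U, alloy R.
Putting every candidate on a common basis:
  alloy A: σ_y = 38.30 MPa, ρ = 2466 kg/m³
  alloy U: σ_y = 558.5 MPa, ρ = 10290 kg/m³
  alloy R: σ_y = 351.0 MPa, ρ = 3820 kg/m³
  alloy R: M = 13.0×10⁻³
  alloy U: M = 6.59×10⁻³
  alloy A: M = 4.61×10⁻³
Alloy R ranks first.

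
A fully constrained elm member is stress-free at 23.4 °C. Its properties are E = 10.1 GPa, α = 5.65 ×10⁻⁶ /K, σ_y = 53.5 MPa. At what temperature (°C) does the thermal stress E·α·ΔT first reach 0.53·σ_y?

E·α·ΔT = 28.36 MPa ⇒ ΔT = 28.36 / (10.10×10³ × 5.65×10⁻⁶) = 496.9 K.
T = 23.4 + 496.9 = 520.3 °C.

520 °C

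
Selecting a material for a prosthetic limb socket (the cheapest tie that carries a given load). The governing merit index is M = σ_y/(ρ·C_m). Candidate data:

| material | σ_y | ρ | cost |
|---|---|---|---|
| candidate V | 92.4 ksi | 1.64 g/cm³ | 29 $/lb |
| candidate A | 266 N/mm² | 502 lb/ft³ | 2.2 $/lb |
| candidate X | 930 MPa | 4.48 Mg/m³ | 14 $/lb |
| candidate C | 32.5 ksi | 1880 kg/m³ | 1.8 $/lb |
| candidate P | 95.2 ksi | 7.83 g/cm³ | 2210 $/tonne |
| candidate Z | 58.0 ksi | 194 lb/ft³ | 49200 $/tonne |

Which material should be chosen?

candidate P

Convert each candidate to consistent units, then evaluate M:
  candidate V: σ_y = 637.1 MPa, ρ = 1640 kg/m³, cost = 63.93 $/kg
  candidate A: σ_y = 266.0 MPa, ρ = 8041 kg/m³, cost = 4.850 $/kg
  candidate X: σ_y = 930.0 MPa, ρ = 4480 kg/m³, cost = 30.86 $/kg
  candidate C: σ_y = 224.1 MPa, ρ = 1880 kg/m³, cost = 3.968 $/kg
  candidate P: σ_y = 656.4 MPa, ρ = 7830 kg/m³, cost = 2.210 $/kg
  candidate Z: σ_y = 399.9 MPa, ρ = 3108 kg/m³, cost = 49.20 $/kg
  candidate P: M = 37.9 kN·m per $
  candidate C: M = 30.0 kN·m per $
  candidate A: M = 6.82 kN·m per $
  candidate X: M = 6.73 kN·m per $
  candidate V: M = 6.08 kN·m per $
  candidate Z: M = 2.62 kN·m per $
Highest index: candidate P.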